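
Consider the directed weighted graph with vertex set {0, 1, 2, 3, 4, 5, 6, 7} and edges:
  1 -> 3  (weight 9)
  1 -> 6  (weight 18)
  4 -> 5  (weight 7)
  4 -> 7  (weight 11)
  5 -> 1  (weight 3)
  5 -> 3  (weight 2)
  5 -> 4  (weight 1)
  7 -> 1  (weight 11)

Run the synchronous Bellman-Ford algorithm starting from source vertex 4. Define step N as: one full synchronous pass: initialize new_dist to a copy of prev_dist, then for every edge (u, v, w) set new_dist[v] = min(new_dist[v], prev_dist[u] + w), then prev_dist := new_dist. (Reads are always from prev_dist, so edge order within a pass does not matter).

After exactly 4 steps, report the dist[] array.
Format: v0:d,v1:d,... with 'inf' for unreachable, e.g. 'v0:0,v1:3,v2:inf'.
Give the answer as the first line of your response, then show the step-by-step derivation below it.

v0:inf,v1:10,v2:inf,v3:9,v4:0,v5:7,v6:28,v7:11

step 1: dist = v0:inf,v1:inf,v2:inf,v3:inf,v4:0,v5:7,v6:inf,v7:11
step 2: dist = v0:inf,v1:10,v2:inf,v3:9,v4:0,v5:7,v6:inf,v7:11
step 3: dist = v0:inf,v1:10,v2:inf,v3:9,v4:0,v5:7,v6:28,v7:11
step 4: dist = v0:inf,v1:10,v2:inf,v3:9,v4:0,v5:7,v6:28,v7:11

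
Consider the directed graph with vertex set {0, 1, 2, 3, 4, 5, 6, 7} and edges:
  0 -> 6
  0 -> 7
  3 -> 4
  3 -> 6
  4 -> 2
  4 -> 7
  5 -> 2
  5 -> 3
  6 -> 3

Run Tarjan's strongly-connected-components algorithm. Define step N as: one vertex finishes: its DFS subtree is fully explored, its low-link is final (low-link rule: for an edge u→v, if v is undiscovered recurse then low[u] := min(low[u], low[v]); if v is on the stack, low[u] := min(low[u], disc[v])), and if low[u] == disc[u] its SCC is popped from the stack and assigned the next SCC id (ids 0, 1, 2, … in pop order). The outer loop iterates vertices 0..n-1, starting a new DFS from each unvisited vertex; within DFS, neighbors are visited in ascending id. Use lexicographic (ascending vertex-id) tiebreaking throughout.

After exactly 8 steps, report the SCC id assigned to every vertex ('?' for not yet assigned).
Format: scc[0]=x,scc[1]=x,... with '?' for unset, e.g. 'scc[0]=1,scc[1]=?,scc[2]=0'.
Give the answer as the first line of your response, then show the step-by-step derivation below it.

scc[0]=4,scc[1]=5,scc[2]=0,scc[3]=3,scc[4]=2,scc[5]=6,scc[6]=3,scc[7]=1

step 1: low=(low[0]=0,low[1]=?,low[2]=4,low[3]=2,low[4]=3,low[5]=?,low[6]=1,low[7]=?); scc=(scc[0]=?,scc[1]=?,scc[2]=0,scc[3]=?,scc[4]=?,scc[5]=?,scc[6]=?,scc[7]=?)
step 2: low=(low[0]=0,low[1]=?,low[2]=4,low[3]=2,low[4]=3,low[5]=?,low[6]=1,low[7]=5); scc=(scc[0]=?,scc[1]=?,scc[2]=0,scc[3]=?,scc[4]=?,scc[5]=?,scc[6]=?,scc[7]=1)
step 3: low=(low[0]=0,low[1]=?,low[2]=4,low[3]=2,low[4]=3,low[5]=?,low[6]=1,low[7]=5); scc=(scc[0]=?,scc[1]=?,scc[2]=0,scc[3]=?,scc[4]=2,scc[5]=?,scc[6]=?,scc[7]=1)
step 4: low=(low[0]=0,low[1]=?,low[2]=4,low[3]=1,low[4]=3,low[5]=?,low[6]=1,low[7]=5); scc=(scc[0]=?,scc[1]=?,scc[2]=0,scc[3]=?,scc[4]=2,scc[5]=?,scc[6]=?,scc[7]=1)
step 5: low=(low[0]=0,low[1]=?,low[2]=4,low[3]=1,low[4]=3,low[5]=?,low[6]=1,low[7]=5); scc=(scc[0]=?,scc[1]=?,scc[2]=0,scc[3]=3,scc[4]=2,scc[5]=?,scc[6]=3,scc[7]=1)
step 6: low=(low[0]=0,low[1]=?,low[2]=4,low[3]=1,low[4]=3,low[5]=?,low[6]=1,low[7]=5); scc=(scc[0]=4,scc[1]=?,scc[2]=0,scc[3]=3,scc[4]=2,scc[5]=?,scc[6]=3,scc[7]=1)
step 7: low=(low[0]=0,low[1]=6,low[2]=4,low[3]=1,low[4]=3,low[5]=?,low[6]=1,low[7]=5); scc=(scc[0]=4,scc[1]=5,scc[2]=0,scc[3]=3,scc[4]=2,scc[5]=?,scc[6]=3,scc[7]=1)
step 8: low=(low[0]=0,low[1]=6,low[2]=4,low[3]=1,low[4]=3,low[5]=7,low[6]=1,low[7]=5); scc=(scc[0]=4,scc[1]=5,scc[2]=0,scc[3]=3,scc[4]=2,scc[5]=6,scc[6]=3,scc[7]=1)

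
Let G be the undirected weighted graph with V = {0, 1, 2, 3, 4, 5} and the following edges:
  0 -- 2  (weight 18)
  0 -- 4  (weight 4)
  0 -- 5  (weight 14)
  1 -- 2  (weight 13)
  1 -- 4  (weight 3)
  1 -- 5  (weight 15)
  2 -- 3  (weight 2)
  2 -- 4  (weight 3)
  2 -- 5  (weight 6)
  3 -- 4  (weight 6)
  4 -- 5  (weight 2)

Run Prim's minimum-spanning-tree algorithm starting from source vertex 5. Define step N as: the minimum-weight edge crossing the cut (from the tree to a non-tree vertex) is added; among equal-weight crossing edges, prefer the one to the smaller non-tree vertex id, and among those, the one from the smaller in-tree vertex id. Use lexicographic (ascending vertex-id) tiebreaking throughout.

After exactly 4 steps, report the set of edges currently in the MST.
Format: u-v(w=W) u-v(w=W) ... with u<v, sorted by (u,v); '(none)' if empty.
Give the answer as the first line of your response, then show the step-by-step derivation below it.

1-4(w=3) 2-3(w=2) 2-4(w=3) 4-5(w=2)

step 1: add edge 4-5 (w=2); MST = {4-5(w=2)}
step 2: add edge 1-4 (w=3); MST = {1-4(w=3) 4-5(w=2)}
step 3: add edge 2-4 (w=3); MST = {1-4(w=3) 2-4(w=3) 4-5(w=2)}
step 4: add edge 2-3 (w=2); MST = {1-4(w=3) 2-3(w=2) 2-4(w=3) 4-5(w=2)}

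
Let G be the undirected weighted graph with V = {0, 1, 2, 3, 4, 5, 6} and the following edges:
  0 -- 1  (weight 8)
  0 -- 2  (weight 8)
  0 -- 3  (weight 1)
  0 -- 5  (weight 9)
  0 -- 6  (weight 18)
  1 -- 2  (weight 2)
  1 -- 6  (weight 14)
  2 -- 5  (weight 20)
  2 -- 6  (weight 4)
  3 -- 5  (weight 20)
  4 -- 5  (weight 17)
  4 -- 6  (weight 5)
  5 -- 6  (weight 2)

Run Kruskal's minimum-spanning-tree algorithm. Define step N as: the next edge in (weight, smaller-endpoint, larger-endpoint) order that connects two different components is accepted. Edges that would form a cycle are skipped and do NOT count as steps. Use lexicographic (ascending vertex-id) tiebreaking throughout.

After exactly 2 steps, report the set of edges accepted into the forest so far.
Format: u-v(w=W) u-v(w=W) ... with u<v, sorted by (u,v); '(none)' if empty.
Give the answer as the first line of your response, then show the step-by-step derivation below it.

0-3(w=1) 1-2(w=2)

step 1: add edge 0-3 (w=1); MST = {0-3(w=1)}
step 2: add edge 1-2 (w=2); MST = {0-3(w=1) 1-2(w=2)}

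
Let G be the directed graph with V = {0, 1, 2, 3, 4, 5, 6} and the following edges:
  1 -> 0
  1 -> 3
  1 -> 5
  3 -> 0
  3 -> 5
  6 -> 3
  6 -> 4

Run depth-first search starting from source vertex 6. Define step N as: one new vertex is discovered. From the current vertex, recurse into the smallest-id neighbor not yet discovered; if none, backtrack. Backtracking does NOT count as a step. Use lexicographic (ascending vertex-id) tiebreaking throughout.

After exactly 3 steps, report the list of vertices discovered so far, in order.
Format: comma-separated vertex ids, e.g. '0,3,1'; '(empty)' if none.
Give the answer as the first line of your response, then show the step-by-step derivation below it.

6,3,0

step 1: discover 6; path=6; order=6
step 2: discover 3; path=6>3; order=6,3
step 3: discover 0; path=6>3>0; order=6,3,0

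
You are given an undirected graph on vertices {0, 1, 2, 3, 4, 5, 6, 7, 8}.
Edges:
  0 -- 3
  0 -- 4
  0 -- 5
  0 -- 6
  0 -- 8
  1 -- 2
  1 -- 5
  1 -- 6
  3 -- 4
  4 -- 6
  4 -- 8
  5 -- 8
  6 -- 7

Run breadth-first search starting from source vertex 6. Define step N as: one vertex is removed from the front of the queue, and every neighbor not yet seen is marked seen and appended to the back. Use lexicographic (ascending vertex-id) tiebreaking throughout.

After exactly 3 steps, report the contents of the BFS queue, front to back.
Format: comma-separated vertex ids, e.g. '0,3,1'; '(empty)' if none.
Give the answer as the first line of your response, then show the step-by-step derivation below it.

4,7,3,5,8,2

step 1: dequeue 6; queue=[0,1,4,7]; order=6
step 2: dequeue 0; queue=[1,4,7,3,5,8]; order=6,0
step 3: dequeue 1; queue=[4,7,3,5,8,2]; order=6,0,1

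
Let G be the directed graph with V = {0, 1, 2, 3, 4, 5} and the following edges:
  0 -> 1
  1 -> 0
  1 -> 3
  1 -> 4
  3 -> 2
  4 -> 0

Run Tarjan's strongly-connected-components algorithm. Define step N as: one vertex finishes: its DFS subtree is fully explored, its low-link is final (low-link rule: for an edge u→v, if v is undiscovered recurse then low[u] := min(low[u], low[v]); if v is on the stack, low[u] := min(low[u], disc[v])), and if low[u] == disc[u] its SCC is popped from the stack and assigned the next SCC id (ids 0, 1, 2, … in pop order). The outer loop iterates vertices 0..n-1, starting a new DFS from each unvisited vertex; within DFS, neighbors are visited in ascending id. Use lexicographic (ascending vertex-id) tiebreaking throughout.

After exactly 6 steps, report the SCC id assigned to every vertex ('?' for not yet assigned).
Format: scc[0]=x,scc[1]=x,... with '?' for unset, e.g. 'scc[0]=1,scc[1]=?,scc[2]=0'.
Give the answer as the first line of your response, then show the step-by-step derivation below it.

scc[0]=2,scc[1]=2,scc[2]=0,scc[3]=1,scc[4]=2,scc[5]=3

step 1: low=(low[0]=0,low[1]=0,low[2]=3,low[3]=2,low[4]=?,low[5]=?); scc=(scc[0]=?,scc[1]=?,scc[2]=0,scc[3]=?,scc[4]=?,scc[5]=?)
step 2: low=(low[0]=0,low[1]=0,low[2]=3,low[3]=2,low[4]=?,low[5]=?); scc=(scc[0]=?,scc[1]=?,scc[2]=0,scc[3]=1,scc[4]=?,scc[5]=?)
step 3: low=(low[0]=0,low[1]=0,low[2]=3,low[3]=2,low[4]=0,low[5]=?); scc=(scc[0]=?,scc[1]=?,scc[2]=0,scc[3]=1,scc[4]=?,scc[5]=?)
step 4: low=(low[0]=0,low[1]=0,low[2]=3,low[3]=2,low[4]=0,low[5]=?); scc=(scc[0]=?,scc[1]=?,scc[2]=0,scc[3]=1,scc[4]=?,scc[5]=?)
step 5: low=(low[0]=0,low[1]=0,low[2]=3,low[3]=2,low[4]=0,low[5]=?); scc=(scc[0]=2,scc[1]=2,scc[2]=0,scc[3]=1,scc[4]=2,scc[5]=?)
step 6: low=(low[0]=0,low[1]=0,low[2]=3,low[3]=2,low[4]=0,low[5]=5); scc=(scc[0]=2,scc[1]=2,scc[2]=0,scc[3]=1,scc[4]=2,scc[5]=3)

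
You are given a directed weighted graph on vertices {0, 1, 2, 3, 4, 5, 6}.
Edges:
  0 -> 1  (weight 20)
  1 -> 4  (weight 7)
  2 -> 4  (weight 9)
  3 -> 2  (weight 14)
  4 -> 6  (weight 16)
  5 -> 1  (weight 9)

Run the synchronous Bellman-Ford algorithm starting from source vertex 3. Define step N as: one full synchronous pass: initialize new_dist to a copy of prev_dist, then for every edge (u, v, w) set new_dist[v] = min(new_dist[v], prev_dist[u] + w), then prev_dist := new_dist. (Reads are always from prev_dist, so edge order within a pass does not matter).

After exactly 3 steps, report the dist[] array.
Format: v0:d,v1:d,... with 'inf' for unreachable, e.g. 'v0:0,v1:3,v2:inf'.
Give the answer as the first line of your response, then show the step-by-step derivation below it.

v0:inf,v1:inf,v2:14,v3:0,v4:23,v5:inf,v6:39

step 1: dist = v0:inf,v1:inf,v2:14,v3:0,v4:inf,v5:inf,v6:inf
step 2: dist = v0:inf,v1:inf,v2:14,v3:0,v4:23,v5:inf,v6:inf
step 3: dist = v0:inf,v1:inf,v2:14,v3:0,v4:23,v5:inf,v6:39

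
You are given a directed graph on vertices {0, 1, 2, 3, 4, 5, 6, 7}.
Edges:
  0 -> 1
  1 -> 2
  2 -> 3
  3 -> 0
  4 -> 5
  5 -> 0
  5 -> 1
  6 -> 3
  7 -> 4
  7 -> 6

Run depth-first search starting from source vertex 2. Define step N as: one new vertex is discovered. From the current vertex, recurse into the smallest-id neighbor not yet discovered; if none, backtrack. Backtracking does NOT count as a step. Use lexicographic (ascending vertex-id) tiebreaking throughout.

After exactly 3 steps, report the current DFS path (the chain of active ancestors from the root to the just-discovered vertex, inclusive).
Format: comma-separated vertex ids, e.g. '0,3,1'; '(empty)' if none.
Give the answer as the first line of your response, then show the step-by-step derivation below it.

2,3,0

step 1: discover 2; path=2; order=2
step 2: discover 3; path=2>3; order=2,3
step 3: discover 0; path=2>3>0; order=2,3,0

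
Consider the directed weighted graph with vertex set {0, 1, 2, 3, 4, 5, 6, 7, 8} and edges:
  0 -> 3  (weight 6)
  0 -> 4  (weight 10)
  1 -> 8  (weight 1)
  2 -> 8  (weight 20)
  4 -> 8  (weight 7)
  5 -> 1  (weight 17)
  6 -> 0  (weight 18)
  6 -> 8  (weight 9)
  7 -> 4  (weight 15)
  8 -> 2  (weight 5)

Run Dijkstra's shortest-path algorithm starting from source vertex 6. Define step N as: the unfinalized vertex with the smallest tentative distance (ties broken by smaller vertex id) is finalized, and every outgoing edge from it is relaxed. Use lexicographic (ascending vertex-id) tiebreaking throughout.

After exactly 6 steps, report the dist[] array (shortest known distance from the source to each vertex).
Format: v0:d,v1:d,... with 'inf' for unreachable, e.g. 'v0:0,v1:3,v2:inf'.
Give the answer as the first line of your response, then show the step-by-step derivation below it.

v0:18,v1:inf,v2:14,v3:24,v4:28,v5:inf,v6:0,v7:inf,v8:9

step 1: dist = v0:18,v1:inf,v2:inf,v3:inf,v4:inf,v5:inf,v6:0,v7:inf,v8:9
step 2: dist = v0:18,v1:inf,v2:14,v3:inf,v4:inf,v5:inf,v6:0,v7:inf,v8:9
step 3: dist = v0:18,v1:inf,v2:14,v3:inf,v4:inf,v5:inf,v6:0,v7:inf,v8:9
step 4: dist = v0:18,v1:inf,v2:14,v3:24,v4:28,v5:inf,v6:0,v7:inf,v8:9
step 5: dist = v0:18,v1:inf,v2:14,v3:24,v4:28,v5:inf,v6:0,v7:inf,v8:9
step 6: dist = v0:18,v1:inf,v2:14,v3:24,v4:28,v5:inf,v6:0,v7:inf,v8:9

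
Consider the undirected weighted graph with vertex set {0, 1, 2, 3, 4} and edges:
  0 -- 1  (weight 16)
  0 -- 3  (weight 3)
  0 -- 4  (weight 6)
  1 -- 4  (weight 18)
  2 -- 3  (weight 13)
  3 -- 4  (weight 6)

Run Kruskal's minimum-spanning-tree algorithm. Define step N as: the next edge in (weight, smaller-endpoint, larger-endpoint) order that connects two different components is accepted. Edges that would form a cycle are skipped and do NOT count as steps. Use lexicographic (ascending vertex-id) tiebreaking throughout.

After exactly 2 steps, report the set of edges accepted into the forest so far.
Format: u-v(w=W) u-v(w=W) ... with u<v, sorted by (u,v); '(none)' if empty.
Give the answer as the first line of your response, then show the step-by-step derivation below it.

0-3(w=3) 0-4(w=6)

step 1: add edge 0-3 (w=3); MST = {0-3(w=3)}
step 2: add edge 0-4 (w=6); MST = {0-3(w=3) 0-4(w=6)}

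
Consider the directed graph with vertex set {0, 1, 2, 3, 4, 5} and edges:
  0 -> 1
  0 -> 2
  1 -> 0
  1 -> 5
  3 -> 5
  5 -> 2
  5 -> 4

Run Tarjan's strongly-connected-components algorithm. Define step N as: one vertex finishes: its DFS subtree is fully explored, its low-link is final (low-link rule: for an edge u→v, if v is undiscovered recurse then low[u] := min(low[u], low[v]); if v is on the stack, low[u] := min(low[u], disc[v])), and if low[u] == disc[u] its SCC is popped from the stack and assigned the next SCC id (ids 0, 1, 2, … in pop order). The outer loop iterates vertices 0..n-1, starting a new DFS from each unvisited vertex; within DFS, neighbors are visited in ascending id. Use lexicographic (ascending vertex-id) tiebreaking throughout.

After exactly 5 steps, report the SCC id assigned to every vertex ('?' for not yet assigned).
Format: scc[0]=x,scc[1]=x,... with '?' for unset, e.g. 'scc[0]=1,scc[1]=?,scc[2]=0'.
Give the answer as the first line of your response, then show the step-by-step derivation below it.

scc[0]=3,scc[1]=3,scc[2]=0,scc[3]=?,scc[4]=1,scc[5]=2

step 1: low=(low[0]=0,low[1]=0,low[2]=3,low[3]=?,low[4]=?,low[5]=2); scc=(scc[0]=?,scc[1]=?,scc[2]=0,scc[3]=?,scc[4]=?,scc[5]=?)
step 2: low=(low[0]=0,low[1]=0,low[2]=3,low[3]=?,low[4]=4,low[5]=2); scc=(scc[0]=?,scc[1]=?,scc[2]=0,scc[3]=?,scc[4]=1,scc[5]=?)
step 3: low=(low[0]=0,low[1]=0,low[2]=3,low[3]=?,low[4]=4,low[5]=2); scc=(scc[0]=?,scc[1]=?,scc[2]=0,scc[3]=?,scc[4]=1,scc[5]=2)
step 4: low=(low[0]=0,low[1]=0,low[2]=3,low[3]=?,low[4]=4,low[5]=2); scc=(scc[0]=?,scc[1]=?,scc[2]=0,scc[3]=?,scc[4]=1,scc[5]=2)
step 5: low=(low[0]=0,low[1]=0,low[2]=3,low[3]=?,low[4]=4,low[5]=2); scc=(scc[0]=3,scc[1]=3,scc[2]=0,scc[3]=?,scc[4]=1,scc[5]=2)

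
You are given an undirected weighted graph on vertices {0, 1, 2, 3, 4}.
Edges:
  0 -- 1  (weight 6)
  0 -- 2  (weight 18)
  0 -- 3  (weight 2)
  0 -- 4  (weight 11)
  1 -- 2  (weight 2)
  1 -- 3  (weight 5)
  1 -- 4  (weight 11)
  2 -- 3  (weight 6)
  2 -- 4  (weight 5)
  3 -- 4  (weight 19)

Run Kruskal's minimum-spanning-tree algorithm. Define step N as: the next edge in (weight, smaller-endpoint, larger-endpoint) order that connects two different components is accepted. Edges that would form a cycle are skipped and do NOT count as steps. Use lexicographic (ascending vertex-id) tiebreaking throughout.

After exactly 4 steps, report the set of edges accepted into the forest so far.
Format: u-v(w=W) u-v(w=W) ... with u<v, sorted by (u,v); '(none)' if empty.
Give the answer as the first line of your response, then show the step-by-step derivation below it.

0-3(w=2) 1-2(w=2) 1-3(w=5) 2-4(w=5)

step 1: add edge 0-3 (w=2); MST = {0-3(w=2)}
step 2: add edge 1-2 (w=2); MST = {0-3(w=2) 1-2(w=2)}
step 3: add edge 1-3 (w=5); MST = {0-3(w=2) 1-2(w=2) 1-3(w=5)}
step 4: add edge 2-4 (w=5); MST = {0-3(w=2) 1-2(w=2) 1-3(w=5) 2-4(w=5)}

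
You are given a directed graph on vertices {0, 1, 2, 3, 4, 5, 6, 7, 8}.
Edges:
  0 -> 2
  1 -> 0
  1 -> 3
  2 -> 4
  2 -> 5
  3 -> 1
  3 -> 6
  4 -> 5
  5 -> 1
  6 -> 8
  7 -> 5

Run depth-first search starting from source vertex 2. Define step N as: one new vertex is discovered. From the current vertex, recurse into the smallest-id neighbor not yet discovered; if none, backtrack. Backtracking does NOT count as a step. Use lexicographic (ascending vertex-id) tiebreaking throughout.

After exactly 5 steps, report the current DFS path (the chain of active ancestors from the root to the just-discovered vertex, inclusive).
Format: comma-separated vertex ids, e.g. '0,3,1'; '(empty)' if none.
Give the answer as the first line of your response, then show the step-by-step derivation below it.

2,4,5,1,0

step 1: discover 2; path=2; order=2
step 2: discover 4; path=2>4; order=2,4
step 3: discover 5; path=2>4>5; order=2,4,5
step 4: discover 1; path=2>4>5>1; order=2,4,5,1
step 5: discover 0; path=2>4>5>1>0; order=2,4,5,1,0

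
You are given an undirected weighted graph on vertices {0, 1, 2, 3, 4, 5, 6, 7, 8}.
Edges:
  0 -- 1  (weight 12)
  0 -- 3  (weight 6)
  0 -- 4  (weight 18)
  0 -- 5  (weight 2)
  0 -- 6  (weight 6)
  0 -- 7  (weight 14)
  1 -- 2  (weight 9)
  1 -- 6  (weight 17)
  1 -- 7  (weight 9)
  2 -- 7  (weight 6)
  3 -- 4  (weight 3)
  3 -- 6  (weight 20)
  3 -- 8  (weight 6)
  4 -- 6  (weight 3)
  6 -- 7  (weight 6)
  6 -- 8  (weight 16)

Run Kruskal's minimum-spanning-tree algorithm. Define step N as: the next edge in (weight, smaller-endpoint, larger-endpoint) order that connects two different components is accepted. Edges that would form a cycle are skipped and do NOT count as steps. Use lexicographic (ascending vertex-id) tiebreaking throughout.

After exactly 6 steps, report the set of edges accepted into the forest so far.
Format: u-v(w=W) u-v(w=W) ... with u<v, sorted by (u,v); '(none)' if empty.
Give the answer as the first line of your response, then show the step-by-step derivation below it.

0-3(w=6) 0-5(w=2) 2-7(w=6) 3-4(w=3) 3-8(w=6) 4-6(w=3)

step 1: add edge 0-5 (w=2); MST = {0-5(w=2)}
step 2: add edge 3-4 (w=3); MST = {0-5(w=2) 3-4(w=3)}
step 3: add edge 4-6 (w=3); MST = {0-5(w=2) 3-4(w=3) 4-6(w=3)}
step 4: add edge 0-3 (w=6); MST = {0-3(w=6) 0-5(w=2) 3-4(w=3) 4-6(w=3)}
step 5: add edge 2-7 (w=6); MST = {0-3(w=6) 0-5(w=2) 2-7(w=6) 3-4(w=3) 4-6(w=3)}
step 6: add edge 3-8 (w=6); MST = {0-3(w=6) 0-5(w=2) 2-7(w=6) 3-4(w=3) 3-8(w=6) 4-6(w=3)}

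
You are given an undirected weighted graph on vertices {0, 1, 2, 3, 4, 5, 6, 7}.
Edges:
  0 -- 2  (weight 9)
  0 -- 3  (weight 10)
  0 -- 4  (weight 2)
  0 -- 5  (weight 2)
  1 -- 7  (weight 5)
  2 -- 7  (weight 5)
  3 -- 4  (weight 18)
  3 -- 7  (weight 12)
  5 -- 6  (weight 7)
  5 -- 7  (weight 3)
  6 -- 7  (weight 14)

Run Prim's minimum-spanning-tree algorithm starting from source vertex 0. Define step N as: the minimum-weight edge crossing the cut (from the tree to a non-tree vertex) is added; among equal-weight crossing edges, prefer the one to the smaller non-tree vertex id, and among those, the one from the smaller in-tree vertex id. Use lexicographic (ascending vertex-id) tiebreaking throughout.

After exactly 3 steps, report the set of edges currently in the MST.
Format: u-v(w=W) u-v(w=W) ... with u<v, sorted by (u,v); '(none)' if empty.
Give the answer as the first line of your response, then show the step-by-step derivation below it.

0-4(w=2) 0-5(w=2) 5-7(w=3)

step 1: add edge 0-4 (w=2); MST = {0-4(w=2)}
step 2: add edge 0-5 (w=2); MST = {0-4(w=2) 0-5(w=2)}
step 3: add edge 5-7 (w=3); MST = {0-4(w=2) 0-5(w=2) 5-7(w=3)}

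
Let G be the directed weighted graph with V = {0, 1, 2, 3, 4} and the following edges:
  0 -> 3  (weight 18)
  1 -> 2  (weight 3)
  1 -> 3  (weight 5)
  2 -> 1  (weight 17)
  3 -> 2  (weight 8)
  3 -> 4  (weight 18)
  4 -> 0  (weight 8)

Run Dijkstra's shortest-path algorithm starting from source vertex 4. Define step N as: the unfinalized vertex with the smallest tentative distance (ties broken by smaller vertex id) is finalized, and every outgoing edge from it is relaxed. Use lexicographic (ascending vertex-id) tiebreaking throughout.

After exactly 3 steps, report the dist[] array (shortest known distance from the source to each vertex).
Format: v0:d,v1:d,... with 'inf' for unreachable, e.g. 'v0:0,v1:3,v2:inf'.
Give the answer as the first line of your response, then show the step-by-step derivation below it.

v0:8,v1:inf,v2:34,v3:26,v4:0

step 1: dist = v0:8,v1:inf,v2:inf,v3:inf,v4:0
step 2: dist = v0:8,v1:inf,v2:inf,v3:26,v4:0
step 3: dist = v0:8,v1:inf,v2:34,v3:26,v4:0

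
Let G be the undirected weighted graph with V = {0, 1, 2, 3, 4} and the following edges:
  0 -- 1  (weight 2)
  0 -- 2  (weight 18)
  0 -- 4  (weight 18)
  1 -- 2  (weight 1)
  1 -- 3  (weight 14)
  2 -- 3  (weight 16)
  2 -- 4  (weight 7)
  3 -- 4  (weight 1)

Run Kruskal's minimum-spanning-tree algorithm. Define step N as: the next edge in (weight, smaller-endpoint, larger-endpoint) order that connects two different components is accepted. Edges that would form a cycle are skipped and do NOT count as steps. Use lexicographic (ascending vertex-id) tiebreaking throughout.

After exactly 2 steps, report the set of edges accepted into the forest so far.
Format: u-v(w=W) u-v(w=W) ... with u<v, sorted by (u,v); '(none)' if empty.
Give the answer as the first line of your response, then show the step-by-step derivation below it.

1-2(w=1) 3-4(w=1)

step 1: add edge 1-2 (w=1); MST = {1-2(w=1)}
step 2: add edge 3-4 (w=1); MST = {1-2(w=1) 3-4(w=1)}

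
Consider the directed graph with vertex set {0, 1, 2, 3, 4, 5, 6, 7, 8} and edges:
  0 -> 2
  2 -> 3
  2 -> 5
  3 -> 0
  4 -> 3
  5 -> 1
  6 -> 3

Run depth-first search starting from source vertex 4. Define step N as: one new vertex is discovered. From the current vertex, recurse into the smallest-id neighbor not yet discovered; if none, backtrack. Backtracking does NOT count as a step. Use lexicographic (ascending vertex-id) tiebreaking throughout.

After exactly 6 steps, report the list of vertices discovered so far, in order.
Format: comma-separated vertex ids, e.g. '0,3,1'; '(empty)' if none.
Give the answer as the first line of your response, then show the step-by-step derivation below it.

4,3,0,2,5,1

step 1: discover 4; path=4; order=4
step 2: discover 3; path=4>3; order=4,3
step 3: discover 0; path=4>3>0; order=4,3,0
step 4: discover 2; path=4>3>0>2; order=4,3,0,2
step 5: discover 5; path=4>3>0>2>5; order=4,3,0,2,5
step 6: discover 1; path=4>3>0>2>5>1; order=4,3,0,2,5,1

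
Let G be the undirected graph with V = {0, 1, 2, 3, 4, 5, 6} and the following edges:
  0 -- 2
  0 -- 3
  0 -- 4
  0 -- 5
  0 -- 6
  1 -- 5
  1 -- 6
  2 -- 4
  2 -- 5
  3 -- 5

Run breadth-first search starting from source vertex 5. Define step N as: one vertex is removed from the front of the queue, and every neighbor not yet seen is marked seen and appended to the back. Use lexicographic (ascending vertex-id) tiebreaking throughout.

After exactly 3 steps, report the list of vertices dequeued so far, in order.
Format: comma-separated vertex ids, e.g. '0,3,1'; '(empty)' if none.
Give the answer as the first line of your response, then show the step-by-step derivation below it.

5,0,1

step 1: dequeue 5; queue=[0,1,2,3]; order=5
step 2: dequeue 0; queue=[1,2,3,4,6]; order=5,0
step 3: dequeue 1; queue=[2,3,4,6]; order=5,0,1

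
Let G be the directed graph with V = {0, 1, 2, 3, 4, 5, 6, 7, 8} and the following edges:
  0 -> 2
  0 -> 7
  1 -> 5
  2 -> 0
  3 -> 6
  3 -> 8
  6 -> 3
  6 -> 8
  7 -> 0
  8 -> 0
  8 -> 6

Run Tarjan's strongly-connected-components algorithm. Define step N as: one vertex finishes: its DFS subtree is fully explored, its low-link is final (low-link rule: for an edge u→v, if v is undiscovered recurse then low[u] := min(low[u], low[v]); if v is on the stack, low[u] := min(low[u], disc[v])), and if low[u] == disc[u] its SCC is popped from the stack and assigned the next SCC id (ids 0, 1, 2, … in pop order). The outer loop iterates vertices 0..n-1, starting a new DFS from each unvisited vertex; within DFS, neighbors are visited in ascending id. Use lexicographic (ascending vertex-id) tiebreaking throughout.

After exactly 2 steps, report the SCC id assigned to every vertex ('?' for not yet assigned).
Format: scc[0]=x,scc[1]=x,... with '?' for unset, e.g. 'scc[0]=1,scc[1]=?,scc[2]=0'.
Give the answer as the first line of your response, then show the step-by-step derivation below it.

scc[0]=?,scc[1]=?,scc[2]=?,scc[3]=?,scc[4]=?,scc[5]=?,scc[6]=?,scc[7]=?,scc[8]=?

step 1: low=(low[0]=0,low[1]=?,low[2]=0,low[3]=?,low[4]=?,low[5]=?,low[6]=?,low[7]=?,low[8]=?); scc=(scc[0]=?,scc[1]=?,scc[2]=?,scc[3]=?,scc[4]=?,scc[5]=?,scc[6]=?,scc[7]=?,scc[8]=?)
step 2: low=(low[0]=0,low[1]=?,low[2]=0,low[3]=?,low[4]=?,low[5]=?,low[6]=?,low[7]=0,low[8]=?); scc=(scc[0]=?,scc[1]=?,scc[2]=?,scc[3]=?,scc[4]=?,scc[5]=?,scc[6]=?,scc[7]=?,scc[8]=?)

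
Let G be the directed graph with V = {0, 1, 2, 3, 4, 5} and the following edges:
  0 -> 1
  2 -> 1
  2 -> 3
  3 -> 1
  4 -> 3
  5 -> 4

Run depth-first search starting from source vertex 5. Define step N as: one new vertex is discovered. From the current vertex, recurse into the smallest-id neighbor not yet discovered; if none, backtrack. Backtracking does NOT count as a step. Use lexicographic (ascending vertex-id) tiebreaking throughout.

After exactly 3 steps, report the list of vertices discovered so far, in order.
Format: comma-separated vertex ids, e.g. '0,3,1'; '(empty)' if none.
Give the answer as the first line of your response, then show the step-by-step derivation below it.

5,4,3

step 1: discover 5; path=5; order=5
step 2: discover 4; path=5>4; order=5,4
step 3: discover 3; path=5>4>3; order=5,4,3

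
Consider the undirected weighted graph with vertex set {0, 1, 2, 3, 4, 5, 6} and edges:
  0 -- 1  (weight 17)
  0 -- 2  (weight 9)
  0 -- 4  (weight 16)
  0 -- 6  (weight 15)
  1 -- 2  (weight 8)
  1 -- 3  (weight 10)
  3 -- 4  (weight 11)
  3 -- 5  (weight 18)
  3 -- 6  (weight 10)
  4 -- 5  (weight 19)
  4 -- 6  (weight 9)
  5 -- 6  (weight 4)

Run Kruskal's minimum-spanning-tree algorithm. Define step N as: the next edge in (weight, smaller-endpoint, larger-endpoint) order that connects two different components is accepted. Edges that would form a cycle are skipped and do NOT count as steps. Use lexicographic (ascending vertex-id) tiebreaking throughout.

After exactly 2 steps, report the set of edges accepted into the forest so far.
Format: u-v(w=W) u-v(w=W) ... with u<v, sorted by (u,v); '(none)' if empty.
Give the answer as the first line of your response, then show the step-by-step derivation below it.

1-2(w=8) 5-6(w=4)

step 1: add edge 5-6 (w=4); MST = {5-6(w=4)}
step 2: add edge 1-2 (w=8); MST = {1-2(w=8) 5-6(w=4)}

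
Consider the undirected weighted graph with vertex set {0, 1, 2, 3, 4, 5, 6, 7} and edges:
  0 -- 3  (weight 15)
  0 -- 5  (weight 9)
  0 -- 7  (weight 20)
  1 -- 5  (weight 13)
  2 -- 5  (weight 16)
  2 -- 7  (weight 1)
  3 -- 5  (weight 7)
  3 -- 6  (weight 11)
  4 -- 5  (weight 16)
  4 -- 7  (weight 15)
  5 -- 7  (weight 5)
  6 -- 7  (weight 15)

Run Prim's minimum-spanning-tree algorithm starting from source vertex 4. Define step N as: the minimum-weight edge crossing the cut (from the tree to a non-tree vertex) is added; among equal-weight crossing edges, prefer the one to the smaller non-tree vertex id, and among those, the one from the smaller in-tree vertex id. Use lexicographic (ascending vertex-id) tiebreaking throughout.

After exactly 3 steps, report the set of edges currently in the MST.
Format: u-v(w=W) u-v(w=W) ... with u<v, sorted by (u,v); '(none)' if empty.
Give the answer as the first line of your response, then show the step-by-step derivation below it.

2-7(w=1) 4-7(w=15) 5-7(w=5)

step 1: add edge 4-7 (w=15); MST = {4-7(w=15)}
step 2: add edge 2-7 (w=1); MST = {2-7(w=1) 4-7(w=15)}
step 3: add edge 5-7 (w=5); MST = {2-7(w=1) 4-7(w=15) 5-7(w=5)}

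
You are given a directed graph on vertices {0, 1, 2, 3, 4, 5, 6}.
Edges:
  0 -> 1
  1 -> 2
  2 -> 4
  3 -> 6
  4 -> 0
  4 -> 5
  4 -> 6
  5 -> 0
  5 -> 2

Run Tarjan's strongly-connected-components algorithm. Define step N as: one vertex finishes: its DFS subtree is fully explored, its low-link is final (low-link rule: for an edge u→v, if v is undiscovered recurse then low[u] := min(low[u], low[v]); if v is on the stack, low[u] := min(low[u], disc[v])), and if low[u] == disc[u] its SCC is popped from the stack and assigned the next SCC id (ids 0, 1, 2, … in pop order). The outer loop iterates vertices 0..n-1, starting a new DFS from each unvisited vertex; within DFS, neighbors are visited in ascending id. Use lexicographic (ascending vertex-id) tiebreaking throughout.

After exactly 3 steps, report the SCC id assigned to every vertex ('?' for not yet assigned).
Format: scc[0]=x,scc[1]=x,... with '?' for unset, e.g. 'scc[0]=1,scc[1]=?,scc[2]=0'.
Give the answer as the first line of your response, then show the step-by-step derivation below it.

scc[0]=?,scc[1]=?,scc[2]=?,scc[3]=?,scc[4]=?,scc[5]=?,scc[6]=0

step 1: low=(low[0]=0,low[1]=1,low[2]=2,low[3]=?,low[4]=0,low[5]=0,low[6]=?); scc=(scc[0]=?,scc[1]=?,scc[2]=?,scc[3]=?,scc[4]=?,scc[5]=?,scc[6]=?)
step 2: low=(low[0]=0,low[1]=1,low[2]=2,low[3]=?,low[4]=0,low[5]=0,low[6]=5); scc=(scc[0]=?,scc[1]=?,scc[2]=?,scc[3]=?,scc[4]=?,scc[5]=?,scc[6]=0)
step 3: low=(low[0]=0,low[1]=1,low[2]=2,low[3]=?,low[4]=0,low[5]=0,low[6]=5); scc=(scc[0]=?,scc[1]=?,scc[2]=?,scc[3]=?,scc[4]=?,scc[5]=?,scc[6]=0)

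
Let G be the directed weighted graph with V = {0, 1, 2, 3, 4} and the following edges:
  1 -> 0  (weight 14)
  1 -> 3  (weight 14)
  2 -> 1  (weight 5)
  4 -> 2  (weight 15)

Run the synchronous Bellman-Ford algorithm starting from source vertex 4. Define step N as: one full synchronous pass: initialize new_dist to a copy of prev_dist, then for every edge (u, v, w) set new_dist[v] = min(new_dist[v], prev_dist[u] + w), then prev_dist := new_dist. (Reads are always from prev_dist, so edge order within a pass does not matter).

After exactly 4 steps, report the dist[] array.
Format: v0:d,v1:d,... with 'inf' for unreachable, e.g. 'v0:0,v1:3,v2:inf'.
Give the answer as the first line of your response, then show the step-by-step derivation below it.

v0:34,v1:20,v2:15,v3:34,v4:0

step 1: dist = v0:inf,v1:inf,v2:15,v3:inf,v4:0
step 2: dist = v0:inf,v1:20,v2:15,v3:inf,v4:0
step 3: dist = v0:34,v1:20,v2:15,v3:34,v4:0
step 4: dist = v0:34,v1:20,v2:15,v3:34,v4:0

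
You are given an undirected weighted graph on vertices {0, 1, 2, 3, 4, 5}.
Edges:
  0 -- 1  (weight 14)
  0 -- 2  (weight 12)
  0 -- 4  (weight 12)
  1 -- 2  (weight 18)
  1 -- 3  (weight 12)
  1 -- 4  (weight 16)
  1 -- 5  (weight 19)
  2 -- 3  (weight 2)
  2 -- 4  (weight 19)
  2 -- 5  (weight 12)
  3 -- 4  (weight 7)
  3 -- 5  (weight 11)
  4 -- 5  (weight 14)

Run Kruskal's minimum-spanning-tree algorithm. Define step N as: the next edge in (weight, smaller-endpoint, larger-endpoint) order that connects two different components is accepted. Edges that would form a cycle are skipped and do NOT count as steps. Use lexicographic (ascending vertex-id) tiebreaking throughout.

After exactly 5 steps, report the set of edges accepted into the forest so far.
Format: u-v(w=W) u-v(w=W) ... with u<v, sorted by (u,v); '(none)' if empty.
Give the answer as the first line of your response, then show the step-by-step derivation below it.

0-2(w=12) 1-3(w=12) 2-3(w=2) 3-4(w=7) 3-5(w=11)

step 1: add edge 2-3 (w=2); MST = {2-3(w=2)}
step 2: add edge 3-4 (w=7); MST = {2-3(w=2) 3-4(w=7)}
step 3: add edge 3-5 (w=11); MST = {2-3(w=2) 3-4(w=7) 3-5(w=11)}
step 4: add edge 0-2 (w=12); MST = {0-2(w=12) 2-3(w=2) 3-4(w=7) 3-5(w=11)}
step 5: add edge 1-3 (w=12); MST = {0-2(w=12) 1-3(w=12) 2-3(w=2) 3-4(w=7) 3-5(w=11)}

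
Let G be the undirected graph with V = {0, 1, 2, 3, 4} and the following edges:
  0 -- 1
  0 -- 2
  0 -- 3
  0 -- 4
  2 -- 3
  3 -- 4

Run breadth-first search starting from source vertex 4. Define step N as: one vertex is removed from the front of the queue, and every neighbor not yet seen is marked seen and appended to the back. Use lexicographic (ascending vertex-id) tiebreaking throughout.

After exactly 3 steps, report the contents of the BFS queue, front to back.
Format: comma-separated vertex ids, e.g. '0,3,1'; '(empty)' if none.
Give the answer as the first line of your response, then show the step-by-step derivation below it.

1,2

step 1: dequeue 4; queue=[0,3]; order=4
step 2: dequeue 0; queue=[3,1,2]; order=4,0
step 3: dequeue 3; queue=[1,2]; order=4,0,3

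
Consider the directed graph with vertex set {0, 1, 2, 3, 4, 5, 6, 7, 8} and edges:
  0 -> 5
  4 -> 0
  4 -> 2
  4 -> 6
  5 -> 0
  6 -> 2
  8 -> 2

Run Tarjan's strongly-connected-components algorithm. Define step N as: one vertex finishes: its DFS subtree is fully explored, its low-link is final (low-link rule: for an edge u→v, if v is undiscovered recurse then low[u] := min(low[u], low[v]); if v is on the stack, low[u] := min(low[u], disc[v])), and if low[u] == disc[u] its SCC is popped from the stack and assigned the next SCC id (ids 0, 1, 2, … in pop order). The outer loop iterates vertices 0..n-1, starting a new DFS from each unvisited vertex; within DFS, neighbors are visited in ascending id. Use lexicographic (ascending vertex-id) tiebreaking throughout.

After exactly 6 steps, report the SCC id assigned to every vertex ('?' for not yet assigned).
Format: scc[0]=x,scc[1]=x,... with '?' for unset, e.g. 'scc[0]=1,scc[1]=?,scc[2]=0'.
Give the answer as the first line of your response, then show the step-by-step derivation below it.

scc[0]=0,scc[1]=1,scc[2]=2,scc[3]=3,scc[4]=?,scc[5]=0,scc[6]=4,scc[7]=?,scc[8]=?

step 1: low=(low[0]=0,low[1]=?,low[2]=?,low[3]=?,low[4]=?,low[5]=0,low[6]=?,low[7]=?,low[8]=?); scc=(scc[0]=?,scc[1]=?,scc[2]=?,scc[3]=?,scc[4]=?,scc[5]=?,scc[6]=?,scc[7]=?,scc[8]=?)
step 2: low=(low[0]=0,low[1]=?,low[2]=?,low[3]=?,low[4]=?,low[5]=0,low[6]=?,low[7]=?,low[8]=?); scc=(scc[0]=0,scc[1]=?,scc[2]=?,scc[3]=?,scc[4]=?,scc[5]=0,scc[6]=?,scc[7]=?,scc[8]=?)
step 3: low=(low[0]=0,low[1]=2,low[2]=?,low[3]=?,low[4]=?,low[5]=0,low[6]=?,low[7]=?,low[8]=?); scc=(scc[0]=0,scc[1]=1,scc[2]=?,scc[3]=?,scc[4]=?,scc[5]=0,scc[6]=?,scc[7]=?,scc[8]=?)
step 4: low=(low[0]=0,low[1]=2,low[2]=3,low[3]=?,low[4]=?,low[5]=0,low[6]=?,low[7]=?,low[8]=?); scc=(scc[0]=0,scc[1]=1,scc[2]=2,scc[3]=?,scc[4]=?,scc[5]=0,scc[6]=?,scc[7]=?,scc[8]=?)
step 5: low=(low[0]=0,low[1]=2,low[2]=3,low[3]=4,low[4]=?,low[5]=0,low[6]=?,low[7]=?,low[8]=?); scc=(scc[0]=0,scc[1]=1,scc[2]=2,scc[3]=3,scc[4]=?,scc[5]=0,scc[6]=?,scc[7]=?,scc[8]=?)
step 6: low=(low[0]=0,low[1]=2,low[2]=3,low[3]=4,low[4]=5,low[5]=0,low[6]=6,low[7]=?,low[8]=?); scc=(scc[0]=0,scc[1]=1,scc[2]=2,scc[3]=3,scc[4]=?,scc[5]=0,scc[6]=4,scc[7]=?,scc[8]=?)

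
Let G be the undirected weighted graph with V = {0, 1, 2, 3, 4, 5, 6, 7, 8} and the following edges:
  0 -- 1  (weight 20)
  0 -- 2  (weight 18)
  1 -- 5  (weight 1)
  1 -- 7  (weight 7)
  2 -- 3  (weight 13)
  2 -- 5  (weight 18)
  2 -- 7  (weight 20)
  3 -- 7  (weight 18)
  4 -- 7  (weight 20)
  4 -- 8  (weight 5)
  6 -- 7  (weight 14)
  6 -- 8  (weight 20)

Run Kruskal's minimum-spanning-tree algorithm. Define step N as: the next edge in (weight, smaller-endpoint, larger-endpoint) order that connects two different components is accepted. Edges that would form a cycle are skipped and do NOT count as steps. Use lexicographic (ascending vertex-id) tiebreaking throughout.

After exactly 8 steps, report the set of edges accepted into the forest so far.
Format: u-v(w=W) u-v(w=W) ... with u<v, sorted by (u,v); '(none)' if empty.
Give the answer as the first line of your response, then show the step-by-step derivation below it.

0-2(w=18) 1-5(w=1) 1-7(w=7) 2-3(w=13) 2-5(w=18) 4-7(w=20) 4-8(w=5) 6-7(w=14)

step 1: add edge 1-5 (w=1); MST = {1-5(w=1)}
step 2: add edge 4-8 (w=5); MST = {1-5(w=1) 4-8(w=5)}
step 3: add edge 1-7 (w=7); MST = {1-5(w=1) 1-7(w=7) 4-8(w=5)}
step 4: add edge 2-3 (w=13); MST = {1-5(w=1) 1-7(w=7) 2-3(w=13) 4-8(w=5)}
step 5: add edge 6-7 (w=14); MST = {1-5(w=1) 1-7(w=7) 2-3(w=13) 4-8(w=5) 6-7(w=14)}
step 6: add edge 0-2 (w=18); MST = {0-2(w=18) 1-5(w=1) 1-7(w=7) 2-3(w=13) 4-8(w=5) 6-7(w=14)}
step 7: add edge 2-5 (w=18); MST = {0-2(w=18) 1-5(w=1) 1-7(w=7) 2-3(w=13) 2-5(w=18) 4-8(w=5) 6-7(w=14)}
step 8: add edge 4-7 (w=20); MST = {0-2(w=18) 1-5(w=1) 1-7(w=7) 2-3(w=13) 2-5(w=18) 4-7(w=20) 4-8(w=5) 6-7(w=14)}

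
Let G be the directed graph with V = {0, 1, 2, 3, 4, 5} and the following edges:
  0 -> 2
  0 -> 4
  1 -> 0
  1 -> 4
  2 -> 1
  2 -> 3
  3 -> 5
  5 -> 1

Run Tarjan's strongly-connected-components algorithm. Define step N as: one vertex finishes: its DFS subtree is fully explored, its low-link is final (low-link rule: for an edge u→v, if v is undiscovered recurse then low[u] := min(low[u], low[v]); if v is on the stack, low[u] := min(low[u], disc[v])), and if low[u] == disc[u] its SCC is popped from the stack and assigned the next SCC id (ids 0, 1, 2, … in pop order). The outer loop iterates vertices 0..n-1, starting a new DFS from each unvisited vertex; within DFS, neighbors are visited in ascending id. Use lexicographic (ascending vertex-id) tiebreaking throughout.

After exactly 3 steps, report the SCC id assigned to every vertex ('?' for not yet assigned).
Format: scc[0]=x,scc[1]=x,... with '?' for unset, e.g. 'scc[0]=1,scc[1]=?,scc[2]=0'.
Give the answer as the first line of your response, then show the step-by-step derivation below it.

scc[0]=?,scc[1]=?,scc[2]=?,scc[3]=?,scc[4]=0,scc[5]=?

step 1: low=(low[0]=0,low[1]=0,low[2]=1,low[3]=?,low[4]=3,low[5]=?); scc=(scc[0]=?,scc[1]=?,scc[2]=?,scc[3]=?,scc[4]=0,scc[5]=?)
step 2: low=(low[0]=0,low[1]=0,low[2]=1,low[3]=?,low[4]=3,low[5]=?); scc=(scc[0]=?,scc[1]=?,scc[2]=?,scc[3]=?,scc[4]=0,scc[5]=?)
step 3: low=(low[0]=0,low[1]=0,low[2]=0,low[3]=4,low[4]=3,low[5]=2); scc=(scc[0]=?,scc[1]=?,scc[2]=?,scc[3]=?,scc[4]=0,scc[5]=?)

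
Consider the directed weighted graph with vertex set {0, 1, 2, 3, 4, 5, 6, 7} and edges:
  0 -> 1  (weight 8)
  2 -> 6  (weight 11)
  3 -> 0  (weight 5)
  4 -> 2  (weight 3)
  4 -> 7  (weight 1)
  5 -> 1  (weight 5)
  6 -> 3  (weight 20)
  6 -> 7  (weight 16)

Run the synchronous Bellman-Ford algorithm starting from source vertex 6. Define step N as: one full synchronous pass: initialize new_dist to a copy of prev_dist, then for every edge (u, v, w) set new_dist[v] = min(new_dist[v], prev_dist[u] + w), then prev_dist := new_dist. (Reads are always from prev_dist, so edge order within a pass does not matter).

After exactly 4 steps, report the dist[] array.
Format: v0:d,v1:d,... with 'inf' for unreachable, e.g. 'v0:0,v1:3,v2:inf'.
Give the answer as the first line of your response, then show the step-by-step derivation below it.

v0:25,v1:33,v2:inf,v3:20,v4:inf,v5:inf,v6:0,v7:16

step 1: dist = v0:inf,v1:inf,v2:inf,v3:20,v4:inf,v5:inf,v6:0,v7:16
step 2: dist = v0:25,v1:inf,v2:inf,v3:20,v4:inf,v5:inf,v6:0,v7:16
step 3: dist = v0:25,v1:33,v2:inf,v3:20,v4:inf,v5:inf,v6:0,v7:16
step 4: dist = v0:25,v1:33,v2:inf,v3:20,v4:inf,v5:inf,v6:0,v7:16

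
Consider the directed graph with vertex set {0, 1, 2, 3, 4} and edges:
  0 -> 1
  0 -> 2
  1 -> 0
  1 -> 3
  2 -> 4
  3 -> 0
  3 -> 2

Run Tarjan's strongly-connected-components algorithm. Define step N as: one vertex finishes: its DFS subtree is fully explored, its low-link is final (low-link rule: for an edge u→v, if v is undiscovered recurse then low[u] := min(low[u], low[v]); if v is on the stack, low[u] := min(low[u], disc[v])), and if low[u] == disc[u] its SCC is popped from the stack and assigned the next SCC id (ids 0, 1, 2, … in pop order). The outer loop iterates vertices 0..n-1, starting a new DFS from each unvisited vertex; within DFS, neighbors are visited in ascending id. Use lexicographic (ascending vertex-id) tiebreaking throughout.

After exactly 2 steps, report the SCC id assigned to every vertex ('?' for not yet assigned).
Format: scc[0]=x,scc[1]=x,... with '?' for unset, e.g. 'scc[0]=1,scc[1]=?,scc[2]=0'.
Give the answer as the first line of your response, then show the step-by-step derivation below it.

scc[0]=?,scc[1]=?,scc[2]=1,scc[3]=?,scc[4]=0

step 1: low=(low[0]=0,low[1]=0,low[2]=3,low[3]=0,low[4]=4); scc=(scc[0]=?,scc[1]=?,scc[2]=?,scc[3]=?,scc[4]=0)
step 2: low=(low[0]=0,low[1]=0,low[2]=3,low[3]=0,low[4]=4); scc=(scc[0]=?,scc[1]=?,scc[2]=1,scc[3]=?,scc[4]=0)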